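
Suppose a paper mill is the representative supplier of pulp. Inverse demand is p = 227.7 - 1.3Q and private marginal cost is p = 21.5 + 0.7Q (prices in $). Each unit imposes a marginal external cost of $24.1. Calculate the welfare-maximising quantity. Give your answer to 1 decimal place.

Q* = 91.1

Social marginal cost = private MC + MEC = 45.6 + 0.7Q.
Set SMC = demand: 45.6 + 0.7Q = 227.7 - 1.3Q → Q* = 91.0500.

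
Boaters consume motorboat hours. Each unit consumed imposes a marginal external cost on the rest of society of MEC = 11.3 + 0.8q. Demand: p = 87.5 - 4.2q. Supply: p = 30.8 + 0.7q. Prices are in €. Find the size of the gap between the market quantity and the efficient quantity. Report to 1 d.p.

Market equilibrium (private): 30.8 + 0.7q = 87.5 - 4.2q → q_m = 11.5714.
Social marginal benefit = demand − MEC = 76.2 - 5.0q.
Set SMB = MC: 76.2 - 5.0q = 30.8 + 0.7q → q* = 7.9649.
Gap = |11.5714 − 7.9649| = 3.6065.

3.6 units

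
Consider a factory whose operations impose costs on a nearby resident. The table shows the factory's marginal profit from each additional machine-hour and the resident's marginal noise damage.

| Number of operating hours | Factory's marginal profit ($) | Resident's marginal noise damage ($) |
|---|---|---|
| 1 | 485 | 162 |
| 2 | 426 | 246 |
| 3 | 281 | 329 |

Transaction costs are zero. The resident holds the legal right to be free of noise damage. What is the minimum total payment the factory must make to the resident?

Efficient level: marginal profit ≥ marginal noise damage through level 2, so k* = 2.
With the resident holding the right, the factory must at least compensate total damage at k*: 162 + 246 = 408.

$408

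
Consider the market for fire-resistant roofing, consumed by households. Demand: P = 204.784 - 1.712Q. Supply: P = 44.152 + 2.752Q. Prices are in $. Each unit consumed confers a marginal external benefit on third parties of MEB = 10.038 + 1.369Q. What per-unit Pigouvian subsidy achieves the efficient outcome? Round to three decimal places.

Social marginal benefit = demand + MEB = 214.822 - 0.343Q.
Set SMB = MC: 214.822 - 0.343Q = 44.152 + 2.752Q → Q* = 55.1438.
The Pigouvian subsidy equals MEB at Q*: 10.038 + 1.369×55.1438 = 85.5299.

subsidy = $85.530 per unit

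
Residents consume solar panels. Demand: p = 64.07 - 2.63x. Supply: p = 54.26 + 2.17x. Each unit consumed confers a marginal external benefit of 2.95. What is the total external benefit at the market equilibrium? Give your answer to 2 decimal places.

6.03

Market equilibrium (private): 54.26 + 2.17x = 64.07 - 2.63x → x_m = 2.0438.
Total external benefit = MEB × x_m = 2.95 × 2.0438 = 6.0292.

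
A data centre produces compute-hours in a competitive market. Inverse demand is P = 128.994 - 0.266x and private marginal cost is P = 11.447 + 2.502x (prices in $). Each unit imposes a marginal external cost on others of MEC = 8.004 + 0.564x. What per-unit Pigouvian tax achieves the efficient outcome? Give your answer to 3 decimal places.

tax = $26.546 per unit

Social marginal cost = private MC + MEC = 19.451 + 3.066x.
Set SMC = demand: 19.451 + 3.066x = 128.994 - 0.266x → x* = 32.8761.
The Pigouvian tax equals MEC at x*: 8.004 + 0.564×32.8761 = 26.5461.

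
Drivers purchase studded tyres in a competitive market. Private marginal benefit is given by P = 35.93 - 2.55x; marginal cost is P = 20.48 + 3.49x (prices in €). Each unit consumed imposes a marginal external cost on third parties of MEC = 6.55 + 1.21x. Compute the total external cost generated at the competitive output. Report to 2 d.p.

€20.71

Market equilibrium (private): 20.48 + 3.49x = 35.93 - 2.55x → x_m = 2.5579.
Total external cost = ∫₀^{x_m} (6.55 + 1.21x) dx = 6.55×2.5579 + ½×1.21×2.5579² = 20.7127.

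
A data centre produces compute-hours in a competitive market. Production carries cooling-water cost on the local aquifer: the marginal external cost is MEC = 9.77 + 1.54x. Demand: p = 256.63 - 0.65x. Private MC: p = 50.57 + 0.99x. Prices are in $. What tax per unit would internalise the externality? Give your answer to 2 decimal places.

tax = $104.83 per unit

Social marginal cost = private MC + MEC = 60.34 + 2.53x.
Set SMC = demand: 60.34 + 2.53x = 256.63 - 0.65x → x* = 61.7264.
The Pigouvian tax equals MEC at x*: 9.77 + 1.54×61.7264 = 104.8287.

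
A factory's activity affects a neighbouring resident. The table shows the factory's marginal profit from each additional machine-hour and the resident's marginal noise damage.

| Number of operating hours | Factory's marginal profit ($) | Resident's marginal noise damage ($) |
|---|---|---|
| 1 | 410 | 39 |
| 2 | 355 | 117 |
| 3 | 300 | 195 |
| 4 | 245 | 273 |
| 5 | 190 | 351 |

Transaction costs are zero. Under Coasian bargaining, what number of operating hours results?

3

Bargaining reaches the level where marginal profit last exceeds marginal noise damage.
That holds through level 3 (300 ≥ 195) but not at 4 (245 < 273).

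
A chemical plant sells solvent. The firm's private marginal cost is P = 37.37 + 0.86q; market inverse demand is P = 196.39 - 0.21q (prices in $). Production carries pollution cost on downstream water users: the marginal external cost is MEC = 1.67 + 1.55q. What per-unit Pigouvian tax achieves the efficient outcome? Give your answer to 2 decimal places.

tax = $94.76 per unit

Social marginal cost = private MC + MEC = 39.04 + 2.41q.
Set SMC = demand: 39.04 + 2.41q = 196.39 - 0.21q → q* = 60.0573.
The Pigouvian tax equals MEC at q*: 1.67 + 1.55×60.0573 = 94.7588.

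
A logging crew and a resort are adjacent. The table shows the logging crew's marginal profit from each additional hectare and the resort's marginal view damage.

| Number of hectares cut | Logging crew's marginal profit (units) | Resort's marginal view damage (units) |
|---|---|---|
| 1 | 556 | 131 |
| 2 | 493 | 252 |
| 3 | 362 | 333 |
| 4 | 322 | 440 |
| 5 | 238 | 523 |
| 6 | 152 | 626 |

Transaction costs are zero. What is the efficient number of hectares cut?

3

Bargaining reaches the level where marginal profit last exceeds marginal view damage.
That holds through level 3 (362 ≥ 333) but not at 4 (322 < 440).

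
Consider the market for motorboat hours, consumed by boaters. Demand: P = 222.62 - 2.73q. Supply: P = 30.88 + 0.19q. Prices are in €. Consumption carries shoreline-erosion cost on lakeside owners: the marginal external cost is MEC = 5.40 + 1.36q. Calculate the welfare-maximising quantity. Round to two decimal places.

q* = 43.54

Social marginal benefit = demand − MEC = 217.22 - 4.09q.
Set SMB = MC: 217.22 - 4.09q = 30.88 + 0.19q → q* = 43.5374.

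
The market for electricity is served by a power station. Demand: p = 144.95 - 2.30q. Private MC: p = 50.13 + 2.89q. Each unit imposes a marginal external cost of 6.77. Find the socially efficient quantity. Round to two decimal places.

q* = 16.97

Social marginal cost = private MC + MEC = 56.90 + 2.89q.
Set SMC = demand: 56.90 + 2.89q = 144.95 - 2.30q → q* = 16.9653.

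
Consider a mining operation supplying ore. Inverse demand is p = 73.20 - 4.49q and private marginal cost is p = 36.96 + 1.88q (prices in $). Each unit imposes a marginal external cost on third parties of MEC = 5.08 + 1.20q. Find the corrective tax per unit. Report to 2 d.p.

Social marginal cost = private MC + MEC = 42.04 + 3.08q.
Set SMC = demand: 42.04 + 3.08q = 73.20 - 4.49q → q* = 4.1162.
The Pigouvian tax equals MEC at q*: 5.08 + 1.20×4.1162 = 10.0194.

tax = $10.02 per unit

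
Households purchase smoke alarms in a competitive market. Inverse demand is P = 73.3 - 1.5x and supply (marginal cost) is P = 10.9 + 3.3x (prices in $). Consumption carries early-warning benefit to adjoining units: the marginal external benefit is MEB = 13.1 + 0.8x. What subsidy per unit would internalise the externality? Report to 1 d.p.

Social marginal benefit = demand + MEB = 86.4 - 0.7x.
Set SMB = MC: 86.4 - 0.7x = 10.9 + 3.3x → x* = 18.8750.
The Pigouvian subsidy equals MEB at x*: 13.1 + 0.8×18.8750 = 28.2000.

subsidy = $28.2 per unit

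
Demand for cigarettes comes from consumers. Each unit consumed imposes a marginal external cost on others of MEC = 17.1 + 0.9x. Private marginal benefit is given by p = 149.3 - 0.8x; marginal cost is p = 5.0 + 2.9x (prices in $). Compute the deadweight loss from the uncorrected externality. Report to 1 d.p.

Market equilibrium (private): 5.0 + 2.9x = 149.3 - 0.8x → x_m = 39.0000.
Social marginal benefit = demand − MEC = 132.2 - 1.7x.
Set SMB = MC: 132.2 - 1.7x = 5.0 + 2.9x → x* = 27.6522.
The loss is the area between SMB and MC from x* to x_m; with linear curves that's a triangle of height MEC(x_m).
DWL = ½ × 11.3478 × 52.2000 = 296.1776.

DWL = $296.2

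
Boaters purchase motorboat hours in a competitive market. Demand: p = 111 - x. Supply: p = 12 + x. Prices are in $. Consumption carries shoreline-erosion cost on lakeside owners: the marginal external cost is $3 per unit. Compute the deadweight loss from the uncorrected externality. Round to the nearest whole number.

DWL = $2

Market equilibrium (private): 12 + x = 111 - x → x_m = 49.5000.
Social marginal benefit = demand − MEC = 108 - x.
Set SMB = MC: 108 - x = 12 + x → x* = 48.0000.
The loss is the area between SMB and MC from x* to x_m; with linear curves that's a triangle of height MEC(x_m).
DWL = ½ × 1.5000 × 3.0000 = 2.2500.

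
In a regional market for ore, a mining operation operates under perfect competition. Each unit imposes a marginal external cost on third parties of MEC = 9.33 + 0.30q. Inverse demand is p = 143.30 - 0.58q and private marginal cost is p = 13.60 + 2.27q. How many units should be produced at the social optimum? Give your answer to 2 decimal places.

Social marginal cost = private MC + MEC = 22.93 + 2.57q.
Set SMC = demand: 22.93 + 2.57q = 143.30 - 0.58q → q* = 38.2127.

q* = 38.21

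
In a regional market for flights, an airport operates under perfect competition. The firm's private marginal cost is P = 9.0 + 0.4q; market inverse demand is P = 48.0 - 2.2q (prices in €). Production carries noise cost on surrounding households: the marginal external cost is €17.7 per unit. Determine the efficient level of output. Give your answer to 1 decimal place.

q* = 8.2

Social marginal cost = private MC + MEC = 26.7 + 0.4q.
Set SMC = demand: 26.7 + 0.4q = 48.0 - 2.2q → q* = 8.1923.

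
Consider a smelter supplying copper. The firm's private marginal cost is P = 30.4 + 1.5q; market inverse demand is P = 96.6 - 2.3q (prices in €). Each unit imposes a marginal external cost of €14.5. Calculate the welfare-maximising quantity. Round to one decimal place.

Social marginal cost = private MC + MEC = 44.9 + 1.5q.
Set SMC = demand: 44.9 + 1.5q = 96.6 - 2.3q → q* = 13.6053.

q* = 13.6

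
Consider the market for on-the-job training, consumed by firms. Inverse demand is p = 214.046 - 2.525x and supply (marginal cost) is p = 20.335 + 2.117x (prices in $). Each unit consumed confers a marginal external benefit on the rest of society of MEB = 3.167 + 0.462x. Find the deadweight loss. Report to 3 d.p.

Market equilibrium (private): 20.335 + 2.117x = 214.046 - 2.525x → x_m = 41.7301.
Social marginal benefit = demand + MEB = 217.213 - 2.063x.
Set SMB = MC: 217.213 - 2.063x = 20.335 + 2.117x → x* = 47.1000.
Height of the DWL triangle at x_m is SMB(x_m) − MC(x_m) = MEB(x_m) = 22.4463.
DWL = ½ × 5.3699 × 22.4463 = 60.2672.

DWL = $60.267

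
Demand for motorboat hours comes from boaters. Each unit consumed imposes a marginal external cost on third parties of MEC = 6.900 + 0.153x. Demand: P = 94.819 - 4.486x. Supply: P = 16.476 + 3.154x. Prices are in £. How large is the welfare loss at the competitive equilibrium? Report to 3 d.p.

DWL = £4.602

Market equilibrium (private): 16.476 + 3.154x = 94.819 - 4.486x → x_m = 10.2543.
Social marginal benefit = demand − MEC = 87.919 - 4.639x.
Set SMB = MC: 87.919 - 4.639x = 16.476 + 3.154x → x* = 9.1676.
Height of the DWL triangle at x_m is MC(x_m) − SMB(x_m) = MEC(x_m) = 8.4689.
DWL = ½ × 1.0867 × 8.4689 = 4.6016.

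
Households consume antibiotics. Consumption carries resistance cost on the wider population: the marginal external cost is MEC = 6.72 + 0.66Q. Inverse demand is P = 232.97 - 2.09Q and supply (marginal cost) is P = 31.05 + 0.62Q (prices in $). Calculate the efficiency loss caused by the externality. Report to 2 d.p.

Market equilibrium (private): 31.05 + 0.62Q = 232.97 - 2.09Q → Q_m = 74.5092.
Social marginal benefit = demand − MEC = 226.25 - 2.75Q.
Set SMB = MC: 226.25 - 2.75Q = 31.05 + 0.62Q → Q* = 57.9228.
The welfare-loss triangle has base |Q_m − Q*| and height MEC(Q_m) (the vertical gap between SMB and MC is zero at Q* and MEC at Q_m).
DWL = ½ × 16.5864 × 55.8961 = 463.5575.

DWL = $463.56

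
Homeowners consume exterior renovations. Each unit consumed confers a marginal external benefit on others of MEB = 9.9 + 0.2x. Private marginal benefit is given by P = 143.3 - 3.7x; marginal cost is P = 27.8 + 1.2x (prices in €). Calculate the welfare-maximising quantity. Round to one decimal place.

Social marginal benefit = demand + MEB = 153.2 - 3.5x.
Set SMB = MC: 153.2 - 3.5x = 27.8 + 1.2x → x* = 26.6809.

x* = 26.7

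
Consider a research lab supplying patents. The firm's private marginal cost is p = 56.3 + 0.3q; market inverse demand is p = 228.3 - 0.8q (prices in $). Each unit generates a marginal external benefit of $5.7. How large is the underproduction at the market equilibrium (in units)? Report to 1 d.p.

5.2 units

Market equilibrium (private): 56.3 + 0.3q = 228.3 - 0.8q → q_m = 156.3636.
Social marginal cost = private MC − MEB = 50.6 + 0.3q.
Set SMC = demand: 50.6 + 0.3q = 228.3 - 0.8q → q* = 161.5455.
Gap = |156.3636 − 161.5455| = 5.1819.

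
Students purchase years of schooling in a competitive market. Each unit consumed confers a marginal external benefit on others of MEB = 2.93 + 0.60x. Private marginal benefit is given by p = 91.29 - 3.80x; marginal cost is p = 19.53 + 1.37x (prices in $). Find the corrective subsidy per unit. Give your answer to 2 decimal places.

subsidy = $12.74 per unit

Social marginal benefit = demand + MEB = 94.22 - 3.20x.
Set SMB = MC: 94.22 - 3.20x = 19.53 + 1.37x → x* = 16.3435.
The Pigouvian subsidy equals MEB at x*: 2.93 + 0.60×16.3435 = 12.7361.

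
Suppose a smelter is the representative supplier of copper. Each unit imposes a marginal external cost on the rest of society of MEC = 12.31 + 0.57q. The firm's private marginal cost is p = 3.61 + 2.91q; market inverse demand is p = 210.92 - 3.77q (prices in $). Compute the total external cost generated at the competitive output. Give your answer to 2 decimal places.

Market equilibrium (private): 3.61 + 2.91q = 210.92 - 3.77q → q_m = 31.0344.
Total external cost = ∫₀^{q_m} (12.31 + 0.57q) dq = 12.31×31.0344 + ½×0.57×31.0344² = 656.5266.

$656.53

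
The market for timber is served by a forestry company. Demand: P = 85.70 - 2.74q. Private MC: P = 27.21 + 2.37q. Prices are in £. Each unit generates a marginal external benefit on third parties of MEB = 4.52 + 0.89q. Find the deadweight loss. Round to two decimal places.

Market equilibrium (private): 27.21 + 2.37q = 85.70 - 2.74q → q_m = 11.4462.
Social marginal cost = private MC − MEB = 22.69 + 1.48q.
Set SMC = demand: 22.69 + 1.48q = 85.70 - 2.74q → q* = 14.9313.
Height of the DWL triangle at q_m is demand(q_m) − SMC(q_m) = MEB(q_m) = 14.7071.
DWL = ½ × 3.4851 × 14.7071 = 25.6279.

DWL = £25.63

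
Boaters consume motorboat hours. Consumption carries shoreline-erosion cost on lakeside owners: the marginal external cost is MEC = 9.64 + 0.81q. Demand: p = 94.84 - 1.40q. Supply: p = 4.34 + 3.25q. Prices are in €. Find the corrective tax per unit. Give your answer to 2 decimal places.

tax = €21.64 per unit

Social marginal benefit = demand − MEC = 85.20 - 2.21q.
Set SMB = MC: 85.20 - 2.21q = 4.34 + 3.25q → q* = 14.8095.
The Pigouvian tax equals MEC at q*: 9.64 + 0.81×14.8095 = 21.6357.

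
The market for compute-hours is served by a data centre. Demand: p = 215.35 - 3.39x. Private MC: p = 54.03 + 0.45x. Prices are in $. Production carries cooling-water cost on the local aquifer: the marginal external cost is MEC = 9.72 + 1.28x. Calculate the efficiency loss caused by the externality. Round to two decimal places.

Market equilibrium (private): 54.03 + 0.45x = 215.35 - 3.39x → x_m = 42.0104.
Social marginal cost = private MC + MEC = 63.75 + 1.73x.
Set SMC = demand: 63.75 + 1.73x = 215.35 - 3.39x → x* = 29.6094.
Between x* and x_m the wedge SMC − demand runs linearly from 0 to MEC(x_m), so the loss is a triangle.
DWL = ½ × 12.4010 × 63.4933 = 393.6902.

DWL = $393.69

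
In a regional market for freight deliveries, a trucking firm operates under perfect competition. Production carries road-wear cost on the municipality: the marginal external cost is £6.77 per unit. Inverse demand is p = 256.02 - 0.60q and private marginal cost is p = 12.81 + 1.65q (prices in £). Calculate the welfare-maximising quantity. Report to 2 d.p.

q* = 105.08

Social marginal cost = private MC + MEC = 19.58 + 1.65q.
Set SMC = demand: 19.58 + 1.65q = 256.02 - 0.60q → q* = 105.0844.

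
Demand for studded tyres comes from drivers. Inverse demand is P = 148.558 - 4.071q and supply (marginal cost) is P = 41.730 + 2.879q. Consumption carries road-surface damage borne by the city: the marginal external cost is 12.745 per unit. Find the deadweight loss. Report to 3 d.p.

Market equilibrium (private): 41.730 + 2.879q = 148.558 - 4.071q → q_m = 15.3709.
Social marginal benefit = demand − MEC = 135.813 - 4.071q.
Set SMB = MC: 135.813 - 4.071q = 41.730 + 2.879q → q* = 13.5371.
Height of the DWL triangle at q_m is MC(q_m) − SMB(q_m) = MEC(q_m) = 12.7450.
DWL = ½ × 1.8338 × 12.7450 = 11.6859.

DWL = 11.686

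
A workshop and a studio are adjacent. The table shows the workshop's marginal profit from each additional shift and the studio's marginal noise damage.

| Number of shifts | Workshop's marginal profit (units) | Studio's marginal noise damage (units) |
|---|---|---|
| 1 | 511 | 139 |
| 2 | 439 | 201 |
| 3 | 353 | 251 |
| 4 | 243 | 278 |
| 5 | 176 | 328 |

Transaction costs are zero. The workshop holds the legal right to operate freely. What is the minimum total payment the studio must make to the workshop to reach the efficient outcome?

419

Left alone the workshop would choose level 5 (marginal profit stays positive).
Efficient level: k* = 3 (marginal profit ≥ marginal noise damage through 3).
The studio must at least cover the workshop's forgone profit from cutting 5→3: 243 + 176 = 419.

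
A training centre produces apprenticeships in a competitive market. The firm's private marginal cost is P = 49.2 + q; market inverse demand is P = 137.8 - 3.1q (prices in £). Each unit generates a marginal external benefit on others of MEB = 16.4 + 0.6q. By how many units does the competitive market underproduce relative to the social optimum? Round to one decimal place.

Market equilibrium (private): 49.2 + q = 137.8 - 3.1q → q_m = 21.6098.
Social marginal cost = private MC − MEB = 32.8 + 0.4q.
Set SMC = demand: 32.8 + 0.4q = 137.8 - 3.1q → q* = 30.0000.
Gap = |21.6098 − 30.0000| = 8.3902.

8.4 units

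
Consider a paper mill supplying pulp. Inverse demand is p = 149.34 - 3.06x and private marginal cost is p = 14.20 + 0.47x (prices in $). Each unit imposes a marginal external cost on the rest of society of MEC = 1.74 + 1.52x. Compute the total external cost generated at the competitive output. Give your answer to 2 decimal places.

Market equilibrium (private): 14.20 + 0.47x = 149.34 - 3.06x → x_m = 38.2833.
Total external cost = ∫₀^{x_m} (1.74 + 1.52x) dx = 1.74×38.2833 + ½×1.52×38.2833² = 1180.4773.

$1180.48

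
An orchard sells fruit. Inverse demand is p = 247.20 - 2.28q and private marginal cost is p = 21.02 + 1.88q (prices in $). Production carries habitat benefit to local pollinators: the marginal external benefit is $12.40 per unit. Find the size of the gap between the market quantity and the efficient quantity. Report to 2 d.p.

2.98 units

Market equilibrium (private): 21.02 + 1.88q = 247.20 - 2.28q → q_m = 54.3702.
Social marginal cost = private MC − MEB = 8.62 + 1.88q.
Set SMC = demand: 8.62 + 1.88q = 247.20 - 2.28q → q* = 57.3510.
Gap = |54.3702 − 57.3510| = 2.9808.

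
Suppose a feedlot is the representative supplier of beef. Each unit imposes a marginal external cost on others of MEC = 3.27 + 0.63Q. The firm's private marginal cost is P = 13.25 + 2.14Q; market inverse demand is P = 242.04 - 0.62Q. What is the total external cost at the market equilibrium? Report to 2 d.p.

Market equilibrium (private): 13.25 + 2.14Q = 242.04 - 0.62Q → Q_m = 82.8949.
Total external cost = ∫₀^{Q_m} (3.27 + 0.63Q) dQ = 3.27×82.8949 + ½×0.63×82.8949² = 2435.6091.

2435.61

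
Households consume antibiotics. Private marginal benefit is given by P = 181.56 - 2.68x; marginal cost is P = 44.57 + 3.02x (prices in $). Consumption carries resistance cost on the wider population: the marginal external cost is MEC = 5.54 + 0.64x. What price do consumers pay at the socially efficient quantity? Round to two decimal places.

Social marginal benefit = demand − MEC = 176.02 - 3.32x.
Set SMB = MC: 176.02 - 3.32x = 44.57 + 3.02x → x* = 20.7334.
Consumer price on the demand curve at x*: 181.56 − 2.68×20.7334 = 125.9945.

P = $125.99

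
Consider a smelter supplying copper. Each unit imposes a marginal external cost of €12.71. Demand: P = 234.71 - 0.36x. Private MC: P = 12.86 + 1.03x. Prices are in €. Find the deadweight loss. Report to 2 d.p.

DWL = €58.11

Market equilibrium (private): 12.86 + 1.03x = 234.71 - 0.36x → x_m = 159.6043.
Social marginal cost = private MC + MEC = 25.57 + 1.03x.
Set SMC = demand: 25.57 + 1.03x = 234.71 - 0.36x → x* = 150.4604.
Height of the DWL triangle at x_m is SMC(x_m) − demand(x_m) = MEC(x_m) = 12.7100.
DWL = ½ × 9.1439 × 12.7100 = 58.1095.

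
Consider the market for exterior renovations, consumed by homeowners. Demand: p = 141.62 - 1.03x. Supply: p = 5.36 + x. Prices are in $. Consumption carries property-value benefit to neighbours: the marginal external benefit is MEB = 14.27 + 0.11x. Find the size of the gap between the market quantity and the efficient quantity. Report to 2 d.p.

Market equilibrium (private): 5.36 + x = 141.62 - 1.03x → x_m = 67.1232.
Social marginal benefit = demand + MEB = 155.89 - 0.92x.
Set SMB = MC: 155.89 - 0.92x = 5.36 + x → x* = 78.4010.
Gap = |67.1232 − 78.4010| = 11.2778.

11.28 units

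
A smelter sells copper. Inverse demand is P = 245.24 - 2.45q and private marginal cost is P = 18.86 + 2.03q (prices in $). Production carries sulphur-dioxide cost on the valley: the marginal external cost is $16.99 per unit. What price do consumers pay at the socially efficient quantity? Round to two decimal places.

Social marginal cost = private MC + MEC = 35.85 + 2.03q.
Set SMC = demand: 35.85 + 2.03q = 245.24 - 2.45q → q* = 46.7388.
Consumer price on the demand curve at q*: 245.24 − 2.45×46.7388 = 130.7299.

P = $130.73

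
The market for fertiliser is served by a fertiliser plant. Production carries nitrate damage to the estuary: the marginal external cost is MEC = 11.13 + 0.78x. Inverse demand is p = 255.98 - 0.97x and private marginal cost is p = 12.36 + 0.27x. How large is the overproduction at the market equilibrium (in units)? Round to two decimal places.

Market equilibrium (private): 12.36 + 0.27x = 255.98 - 0.97x → x_m = 196.4677.
Social marginal cost = private MC + MEC = 23.49 + 1.05x.
Set SMC = demand: 23.49 + 1.05x = 255.98 - 0.97x → x* = 115.0941.
Gap = |196.4677 − 115.0941| = 81.3736.

81.37 units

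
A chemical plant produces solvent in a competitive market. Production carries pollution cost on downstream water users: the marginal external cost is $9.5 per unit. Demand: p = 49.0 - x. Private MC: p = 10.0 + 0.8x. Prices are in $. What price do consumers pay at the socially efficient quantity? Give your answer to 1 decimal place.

P = $32.6

Social marginal cost = private MC + MEC = 19.5 + 0.8x.
Set SMC = demand: 19.5 + 0.8x = 49.0 - x → x* = 16.3889.
Consumer price on the demand curve at x*: 49.0 − 1.0×16.3889 = 32.6111.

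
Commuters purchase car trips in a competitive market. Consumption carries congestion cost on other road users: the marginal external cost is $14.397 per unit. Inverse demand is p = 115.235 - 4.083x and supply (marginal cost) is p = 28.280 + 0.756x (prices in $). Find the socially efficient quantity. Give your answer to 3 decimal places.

Social marginal benefit = demand − MEC = 100.838 - 4.083x.
Set SMB = MC: 100.838 - 4.083x = 28.280 + 0.756x → x* = 14.9944.

x* = 14.994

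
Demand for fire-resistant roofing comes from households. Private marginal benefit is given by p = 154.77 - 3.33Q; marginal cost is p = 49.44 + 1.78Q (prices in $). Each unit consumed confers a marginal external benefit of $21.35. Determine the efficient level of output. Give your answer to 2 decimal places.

Social marginal benefit = demand + MEB = 176.12 - 3.33Q.
Set SMB = MC: 176.12 - 3.33Q = 49.44 + 1.78Q → Q* = 24.7906.

Q* = 24.79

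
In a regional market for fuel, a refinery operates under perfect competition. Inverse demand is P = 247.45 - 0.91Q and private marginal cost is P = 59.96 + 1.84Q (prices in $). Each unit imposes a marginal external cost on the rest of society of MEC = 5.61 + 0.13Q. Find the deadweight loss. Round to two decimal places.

Market equilibrium (private): 59.96 + 1.84Q = 247.45 - 0.91Q → Q_m = 68.1782.
Social marginal cost = private MC + MEC = 65.57 + 1.97Q.
Set SMC = demand: 65.57 + 1.97Q = 247.45 - 0.91Q → Q* = 63.1528.
Height of the DWL triangle at Q_m is SMC(Q_m) − demand(Q_m) = MEC(Q_m) = 14.4732.
DWL = ½ × 5.0254 × 14.4732 = 36.3668.

DWL = $36.37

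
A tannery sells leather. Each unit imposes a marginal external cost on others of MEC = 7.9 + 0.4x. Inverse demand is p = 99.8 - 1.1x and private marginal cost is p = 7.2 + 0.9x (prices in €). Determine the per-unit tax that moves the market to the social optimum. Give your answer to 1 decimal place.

Social marginal cost = private MC + MEC = 15.1 + 1.3x.
Set SMC = demand: 15.1 + 1.3x = 99.8 - 1.1x → x* = 35.2917.
The Pigouvian tax equals MEC at x*: 7.9 + 0.4×35.2917 = 22.0167.

tax = €22.0 per unit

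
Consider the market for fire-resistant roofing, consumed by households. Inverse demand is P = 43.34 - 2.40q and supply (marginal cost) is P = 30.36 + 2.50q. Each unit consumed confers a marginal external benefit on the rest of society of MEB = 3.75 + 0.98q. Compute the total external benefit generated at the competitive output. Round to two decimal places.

Market equilibrium (private): 30.36 + 2.50q = 43.34 - 2.40q → q_m = 2.6490.
Total external benefit = ∫₀^{q_m} (3.75 + 0.98q) dq = 3.75×2.6490 + ½×0.98×2.6490² = 13.3722.

13.37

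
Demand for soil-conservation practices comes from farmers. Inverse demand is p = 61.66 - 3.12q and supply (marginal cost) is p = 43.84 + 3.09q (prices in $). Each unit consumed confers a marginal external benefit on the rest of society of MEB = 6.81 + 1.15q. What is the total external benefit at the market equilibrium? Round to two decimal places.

$24.28

Market equilibrium (private): 43.84 + 3.09q = 61.66 - 3.12q → q_m = 2.8696.
Total external benefit = ∫₀^{q_m} (6.81 + 1.15q) dq = 6.81×2.8696 + ½×1.15×2.8696² = 24.2769.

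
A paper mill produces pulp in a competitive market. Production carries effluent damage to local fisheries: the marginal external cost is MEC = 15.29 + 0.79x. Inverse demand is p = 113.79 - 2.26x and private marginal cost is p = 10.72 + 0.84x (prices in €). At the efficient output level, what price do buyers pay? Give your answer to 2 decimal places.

P = €62.79

Social marginal cost = private MC + MEC = 26.01 + 1.63x.
Set SMC = demand: 26.01 + 1.63x = 113.79 - 2.26x → x* = 22.5656.
Consumer price on the demand curve at x*: 113.79 − 2.26×22.5656 = 62.7917.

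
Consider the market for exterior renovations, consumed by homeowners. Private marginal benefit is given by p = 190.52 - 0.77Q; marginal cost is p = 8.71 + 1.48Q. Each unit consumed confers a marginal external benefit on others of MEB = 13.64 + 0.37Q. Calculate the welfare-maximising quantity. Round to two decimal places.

Q* = 103.96

Social marginal benefit = demand + MEB = 204.16 - 0.40Q.
Set SMB = MC: 204.16 - 0.40Q = 8.71 + 1.48Q → Q* = 103.9628.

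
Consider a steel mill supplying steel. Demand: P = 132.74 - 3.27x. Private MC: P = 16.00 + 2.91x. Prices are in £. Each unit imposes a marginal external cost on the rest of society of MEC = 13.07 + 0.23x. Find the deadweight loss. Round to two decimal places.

Market equilibrium (private): 16.00 + 2.91x = 132.74 - 3.27x → x_m = 18.8900.
Social marginal cost = private MC + MEC = 29.07 + 3.14x.
Set SMC = demand: 29.07 + 3.14x = 132.74 - 3.27x → x* = 16.1732.
The loss is the area between SMC and demand from x* to x_m; with linear curves that's a triangle of height MEC(x_m).
DWL = ½ × 2.7168 × 17.4147 = 23.6561.

DWL = £23.66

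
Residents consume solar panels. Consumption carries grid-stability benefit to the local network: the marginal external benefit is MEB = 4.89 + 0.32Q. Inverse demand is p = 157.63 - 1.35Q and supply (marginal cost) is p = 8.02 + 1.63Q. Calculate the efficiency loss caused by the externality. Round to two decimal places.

DWL = 82.54

Market equilibrium (private): 8.02 + 1.63Q = 157.63 - 1.35Q → Q_m = 50.2047.
Social marginal benefit = demand + MEB = 162.52 - 1.03Q.
Set SMB = MC: 162.52 - 1.03Q = 8.02 + 1.63Q → Q* = 58.0827.
The loss is the area between SMB and MC from Q* to Q_m; with linear curves that's a triangle of height MEB(Q_m).
DWL = ½ × 7.8780 × 20.9555 = 82.5437.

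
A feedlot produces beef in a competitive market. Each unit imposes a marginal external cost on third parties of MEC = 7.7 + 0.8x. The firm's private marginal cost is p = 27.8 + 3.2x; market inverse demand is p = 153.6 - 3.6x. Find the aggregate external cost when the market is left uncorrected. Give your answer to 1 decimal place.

279.4

Market equilibrium (private): 27.8 + 3.2x = 153.6 - 3.6x → x_m = 18.5000.
Total external cost = ∫₀^{x_m} (7.7 + 0.8x) dx = 7.7×18.5000 + ½×0.8×18.5000² = 279.3500.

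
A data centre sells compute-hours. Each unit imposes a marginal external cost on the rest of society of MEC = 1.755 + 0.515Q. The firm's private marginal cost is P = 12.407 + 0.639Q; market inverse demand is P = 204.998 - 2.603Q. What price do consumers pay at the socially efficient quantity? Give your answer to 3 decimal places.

P = 72.779

Social marginal cost = private MC + MEC = 14.162 + 1.154Q.
Set SMC = demand: 14.162 + 1.154Q = 204.998 - 2.603Q → Q* = 50.7948.
Consumer price on the demand curve at Q*: 204.998 − 2.603×50.7948 = 72.7791.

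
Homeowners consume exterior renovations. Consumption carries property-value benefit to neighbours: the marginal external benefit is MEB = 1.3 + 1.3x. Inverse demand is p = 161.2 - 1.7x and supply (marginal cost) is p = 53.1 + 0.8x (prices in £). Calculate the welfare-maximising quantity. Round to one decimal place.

x* = 91.2

Social marginal benefit = demand + MEB = 162.5 - 0.4x.
Set SMB = MC: 162.5 - 0.4x = 53.1 + 0.8x → x* = 91.1667.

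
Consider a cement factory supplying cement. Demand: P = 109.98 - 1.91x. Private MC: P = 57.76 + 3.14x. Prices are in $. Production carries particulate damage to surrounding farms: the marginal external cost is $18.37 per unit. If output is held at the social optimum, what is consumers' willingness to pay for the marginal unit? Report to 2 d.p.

Social marginal cost = private MC + MEC = 76.13 + 3.14x.
Set SMC = demand: 76.13 + 3.14x = 109.98 - 1.91x → x* = 6.7030.
Consumer price on the demand curve at x*: 109.98 − 1.91×6.7030 = 97.1773.

P = $97.18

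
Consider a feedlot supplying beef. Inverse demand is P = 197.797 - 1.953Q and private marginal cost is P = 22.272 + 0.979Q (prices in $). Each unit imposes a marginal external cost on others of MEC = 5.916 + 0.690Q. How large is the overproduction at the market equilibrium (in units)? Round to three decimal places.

Market equilibrium (private): 22.272 + 0.979Q = 197.797 - 1.953Q → Q_m = 59.8653.
Social marginal cost = private MC + MEC = 28.188 + 1.669Q.
Set SMC = demand: 28.188 + 1.669Q = 197.797 - 1.953Q → Q* = 46.8274.
Gap = |59.8653 − 46.8274| = 13.0379.

13.038 units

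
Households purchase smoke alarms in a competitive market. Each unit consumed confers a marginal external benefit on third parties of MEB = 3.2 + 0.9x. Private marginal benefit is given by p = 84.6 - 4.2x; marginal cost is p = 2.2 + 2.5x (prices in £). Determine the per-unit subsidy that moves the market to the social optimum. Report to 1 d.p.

Social marginal benefit = demand + MEB = 87.8 - 3.3x.
Set SMB = MC: 87.8 - 3.3x = 2.2 + 2.5x → x* = 14.7586.
The Pigouvian subsidy equals MEB at x*: 3.2 + 0.9×14.7586 = 16.4827.

subsidy = £16.5 per unit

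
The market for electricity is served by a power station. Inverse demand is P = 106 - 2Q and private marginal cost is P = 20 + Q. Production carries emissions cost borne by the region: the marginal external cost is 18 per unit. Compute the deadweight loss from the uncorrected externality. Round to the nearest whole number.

Market equilibrium (private): 20 + Q = 106 - 2Q → Q_m = 28.6667.
Social marginal cost = private MC + MEC = 38 + Q.
Set SMC = demand: 38 + Q = 106 - 2Q → Q* = 22.6667.
The loss is the area between SMC and demand from Q* to Q_m; with linear curves that's a triangle of height MEC(Q_m).
DWL = ½ × 6.0000 × 18.0000 = 54.0000.

DWL = 54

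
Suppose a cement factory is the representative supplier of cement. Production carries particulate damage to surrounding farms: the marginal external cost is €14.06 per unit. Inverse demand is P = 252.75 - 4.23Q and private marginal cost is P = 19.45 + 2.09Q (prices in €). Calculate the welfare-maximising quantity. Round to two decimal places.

Social marginal cost = private MC + MEC = 33.51 + 2.09Q.
Set SMC = demand: 33.51 + 2.09Q = 252.75 - 4.23Q → Q* = 34.6899.

Q* = 34.69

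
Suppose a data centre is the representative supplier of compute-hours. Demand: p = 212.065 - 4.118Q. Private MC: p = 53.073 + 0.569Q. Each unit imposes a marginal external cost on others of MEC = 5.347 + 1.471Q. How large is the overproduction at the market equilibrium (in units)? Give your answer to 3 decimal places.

8.971 units

Market equilibrium (private): 53.073 + 0.569Q = 212.065 - 4.118Q → Q_m = 33.9219.
Social marginal cost = private MC + MEC = 58.420 + 2.040Q.
Set SMC = demand: 58.420 + 2.040Q = 212.065 - 4.118Q → Q* = 24.9505.
Gap = |33.9219 − 24.9505| = 8.9714.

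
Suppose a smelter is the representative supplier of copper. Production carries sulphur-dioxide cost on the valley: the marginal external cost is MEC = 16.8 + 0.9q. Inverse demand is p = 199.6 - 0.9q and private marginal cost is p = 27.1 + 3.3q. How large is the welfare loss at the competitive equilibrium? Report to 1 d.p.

DWL = 283.4

Market equilibrium (private): 27.1 + 3.3q = 199.6 - 0.9q → q_m = 41.0714.
Social marginal cost = private MC + MEC = 43.9 + 4.2q.
Set SMC = demand: 43.9 + 4.2q = 199.6 - 0.9q → q* = 30.5294.
Height of the DWL triangle at q_m is SMC(q_m) − demand(q_m) = MEC(q_m) = 53.7643.
DWL = ½ × 10.5420 × 53.7643 = 283.3916.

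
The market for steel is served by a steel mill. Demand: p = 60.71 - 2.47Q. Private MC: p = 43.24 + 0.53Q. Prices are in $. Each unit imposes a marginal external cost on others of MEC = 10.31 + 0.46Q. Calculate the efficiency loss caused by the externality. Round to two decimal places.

Market equilibrium (private): 43.24 + 0.53Q = 60.71 - 2.47Q → Q_m = 5.8233.
Social marginal cost = private MC + MEC = 53.55 + 0.99Q.
Set SMC = demand: 53.55 + 0.99Q = 60.71 - 2.47Q → Q* = 2.0694.
The loss is the area between SMC and demand from Q* to Q_m; with linear curves that's a triangle of height MEC(Q_m).
DWL = ½ × 3.7539 × 12.9887 = 24.3791.

DWL = $24.38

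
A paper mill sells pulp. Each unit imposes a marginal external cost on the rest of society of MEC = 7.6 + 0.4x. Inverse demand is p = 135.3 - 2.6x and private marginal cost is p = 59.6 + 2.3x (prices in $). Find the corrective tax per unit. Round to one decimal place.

Social marginal cost = private MC + MEC = 67.2 + 2.7x.
Set SMC = demand: 67.2 + 2.7x = 135.3 - 2.6x → x* = 12.8491.
The Pigouvian tax equals MEC at x*: 7.6 + 0.4×12.8491 = 12.7396.

tax = $12.7 per unit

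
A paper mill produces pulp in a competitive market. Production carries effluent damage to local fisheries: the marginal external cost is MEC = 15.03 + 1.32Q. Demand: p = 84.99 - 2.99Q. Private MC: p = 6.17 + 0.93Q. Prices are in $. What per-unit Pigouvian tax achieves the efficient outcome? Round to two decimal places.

tax = $31.10 per unit

Social marginal cost = private MC + MEC = 21.20 + 2.25Q.
Set SMC = demand: 21.20 + 2.25Q = 84.99 - 2.99Q → Q* = 12.1737.
The Pigouvian tax equals MEC at Q*: 15.03 + 1.32×12.1737 = 31.0993.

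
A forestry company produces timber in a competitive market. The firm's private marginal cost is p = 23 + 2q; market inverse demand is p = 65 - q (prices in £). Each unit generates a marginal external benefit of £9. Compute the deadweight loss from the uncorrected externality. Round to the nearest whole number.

DWL = £14

Market equilibrium (private): 23 + 2q = 65 - q → q_m = 14.0000.
Social marginal cost = private MC − MEB = 14 + 2q.
Set SMC = demand: 14 + 2q = 65 - q → q* = 17.0000.
Height of the DWL triangle at q_m is demand(q_m) − SMC(q_m) = MEB(q_m) = 9.0000.
DWL = ½ × 3.0000 × 9.0000 = 13.5000.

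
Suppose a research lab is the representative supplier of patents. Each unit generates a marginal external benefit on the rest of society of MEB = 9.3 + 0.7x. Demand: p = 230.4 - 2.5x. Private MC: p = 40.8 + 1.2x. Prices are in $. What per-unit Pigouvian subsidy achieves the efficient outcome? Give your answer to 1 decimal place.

subsidy = $55.7 per unit

Social marginal cost = private MC − MEB = 31.5 + 0.5x.
Set SMC = demand: 31.5 + 0.5x = 230.4 - 2.5x → x* = 66.3000.
The Pigouvian subsidy equals MEB at x*: 9.3 + 0.7×66.3000 = 55.7100.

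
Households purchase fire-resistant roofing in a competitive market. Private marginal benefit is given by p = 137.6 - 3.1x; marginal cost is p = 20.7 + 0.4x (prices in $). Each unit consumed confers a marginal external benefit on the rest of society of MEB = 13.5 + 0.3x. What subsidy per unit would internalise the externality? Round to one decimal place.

Social marginal benefit = demand + MEB = 151.1 - 2.8x.
Set SMB = MC: 151.1 - 2.8x = 20.7 + 0.4x → x* = 40.7500.
The Pigouvian subsidy equals MEB at x*: 13.5 + 0.3×40.7500 = 25.7250.

subsidy = $25.7 per unit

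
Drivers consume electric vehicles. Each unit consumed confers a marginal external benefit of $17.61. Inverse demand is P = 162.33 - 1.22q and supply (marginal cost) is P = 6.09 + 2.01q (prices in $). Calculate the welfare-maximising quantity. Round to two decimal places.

Social marginal benefit = demand + MEB = 179.94 - 1.22q.
Set SMB = MC: 179.94 - 1.22q = 6.09 + 2.01q → q* = 53.8235.

q* = 53.82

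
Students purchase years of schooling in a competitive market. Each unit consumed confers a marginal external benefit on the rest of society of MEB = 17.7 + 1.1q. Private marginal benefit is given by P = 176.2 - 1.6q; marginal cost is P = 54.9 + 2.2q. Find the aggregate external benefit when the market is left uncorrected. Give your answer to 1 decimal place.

1125.4

Market equilibrium (private): 54.9 + 2.2q = 176.2 - 1.6q → q_m = 31.9211.
Total external benefit = ∫₀^{q_m} (17.7 + 1.1q) dq = 17.7×31.9211 + ½×1.1×31.9211² = 1125.4296.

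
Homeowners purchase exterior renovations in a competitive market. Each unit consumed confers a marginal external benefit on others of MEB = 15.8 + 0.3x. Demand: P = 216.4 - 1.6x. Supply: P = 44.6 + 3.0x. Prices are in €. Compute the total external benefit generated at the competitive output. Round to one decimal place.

€799.3

Market equilibrium (private): 44.6 + 3.0x = 216.4 - 1.6x → x_m = 37.3478.
Total external benefit = ∫₀^{x_m} (15.8 + 0.3x) dx = 15.8×37.3478 + ½×0.3×37.3478² = 799.3240.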